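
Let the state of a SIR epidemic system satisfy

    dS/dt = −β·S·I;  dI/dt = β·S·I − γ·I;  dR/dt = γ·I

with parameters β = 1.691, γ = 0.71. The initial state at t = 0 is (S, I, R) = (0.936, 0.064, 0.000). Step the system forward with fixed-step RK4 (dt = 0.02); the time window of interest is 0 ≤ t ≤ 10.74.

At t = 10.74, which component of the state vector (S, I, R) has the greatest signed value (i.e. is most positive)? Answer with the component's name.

largest component: R

t=0.000: state=(0.936, 0.064, 0.000)
step 1 (dt=0.02): k1=(-0.101, 0.056, 0.045), k2=(-0.102, 0.056, 0.046), k3=(-0.102, 0.056, 0.046), k4=(-0.103, 0.057, 0.046); state += dt/6·(k1+2k2+2k3+k4)
t=0.020: state=(0.934, 0.065, 0.001)
t=0.040: state=(0.932, 0.066, 0.002)
t=0.060: state=(0.930, 0.067, 0.003)
continuing one RK4 step at a time; state shown every 25 steps (Δt=0.5):
t=0.500: state=(0.875, 0.097, 0.028)
t=1.000: state=(0.793, 0.137, 0.070)
t=1.500: state=(0.693, 0.181, 0.126)
t=2.000: state=(0.585, 0.218, 0.197)
t=2.500: state=(0.482, 0.239, 0.279)
t=3.000: state=(0.393, 0.243, 0.365)
t=3.500: state=(0.321, 0.230, 0.449)
t=4.000: state=(0.267, 0.206, 0.527)
t=4.500: state=(0.227, 0.178, 0.595)
t=5.000: state=(0.198, 0.149, 0.653)
t=5.500: state=(0.176, 0.123, 0.701)
t=6.000: state=(0.160, 0.099, 0.741)
t=6.500: state=(0.149, 0.079, 0.772)
t=7.000: state=(0.140, 0.063, 0.797)
t=7.500: state=(0.134, 0.049, 0.817)
t=8.000: state=(0.129, 0.039, 0.832)
t=8.500: state=(0.125, 0.030, 0.845)
t=9.000: state=(0.122, 0.023, 0.854)
t=9.500: state=(0.120, 0.018, 0.861)
t=10.000: state=(0.119, 0.014, 0.867)
t=10.500: state=(0.117, 0.011, 0.872)
t=10.740: state=(0.117, 0.010, 0.873)
compare at T: S=0.117, I=0.010, R=0.873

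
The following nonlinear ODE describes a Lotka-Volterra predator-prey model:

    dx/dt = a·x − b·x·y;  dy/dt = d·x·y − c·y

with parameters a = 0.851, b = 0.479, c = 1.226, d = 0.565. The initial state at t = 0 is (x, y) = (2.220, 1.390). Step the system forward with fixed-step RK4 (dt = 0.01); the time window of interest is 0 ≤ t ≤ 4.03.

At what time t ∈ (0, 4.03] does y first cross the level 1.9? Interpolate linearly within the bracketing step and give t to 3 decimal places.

t = 1.695

t=0.000: state=(2.220, 1.390)
step 1 (dt=0.01): k1=(0.411, 0.039), k2=(0.411, 0.041), k3=(0.411, 0.041), k4=(0.411, 0.043); state += dt/6·(k1+2k2+2k3+k4)
t=0.010: state=(2.224, 1.390)
t=0.020: state=(2.228, 1.391)
t=0.030: state=(2.232, 1.391)
continuing one RK4 step at a time; state shown every 20 steps (Δt=0.2):
t=0.200: state=(2.302, 1.404)
t=0.400: state=(2.383, 1.432)
t=0.600: state=(2.458, 1.473)
t=0.800: state=(2.525, 1.528)
t=1.000: state=(2.577, 1.596)
t=1.200: state=(2.613, 1.674)
t=1.400: state=(2.627, 1.762)
t=1.600: state=(2.619, 1.855)
t=1.690: state=(2.608, 1.898)
next step: t=1.700: state=(2.607, 1.902) — y has crossed 1.9
linear interpolation between t=1.690 (1.89761) and t=1.700 (1.90231) → t≈1.695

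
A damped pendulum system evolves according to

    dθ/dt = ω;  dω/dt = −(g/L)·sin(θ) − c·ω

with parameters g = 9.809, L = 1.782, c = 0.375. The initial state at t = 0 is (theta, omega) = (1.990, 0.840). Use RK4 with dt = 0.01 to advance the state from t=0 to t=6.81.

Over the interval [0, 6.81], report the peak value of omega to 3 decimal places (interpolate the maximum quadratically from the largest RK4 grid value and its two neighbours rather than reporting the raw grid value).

t=0.000: state=(1.990, 0.840)
step 1 (dt=0.01): k1=(0.840, -5.343), k2=(0.813, -5.323), k3=(0.813, -5.324), k4=(0.787, -5.305); state += dt/6·(k1+2k2+2k3+k4)
t=0.010: state=(1.998, 0.787)
t=0.020: state=(2.006, 0.734)
t=0.030: state=(2.013, 0.681)
continuing one RK4 step at a time; state shown every 25 steps (Δt=0.25):
t=0.250: state=(2.041, -0.405)
t=0.500: state=(1.792, -1.591)
t=0.750: state=(1.247, -2.746)
t=1.000: state=(0.454, -3.469)
t=1.250: state=(-0.400, -3.176)
t=1.500: state=(-1.059, -2.004)
t=1.750: state=(-1.383, -0.582)
t=2.000: state=(-1.357, 0.764)
t=2.250: state=(-1.016, 1.918)
t=2.500: state=(-0.436, 2.615)
t=2.750: state=(0.223, 2.509)
t=3.000: state=(0.755, 1.649)
t=3.250: state=(1.021, 0.464)
t=3.500: state=(0.988, -0.703)
t=3.750: state=(0.689, -1.628)
t=4.000: state=(0.216, -2.058)
t=4.250: state=(-0.283, -1.818)
t=4.500: state=(-0.649, -1.047)
t=4.750: state=(-0.789, -0.068)
t=5.000: state=(-0.689, 0.840)
t=5.250: state=(-0.394, 1.451)
t=5.500: state=(-0.004, 1.578)
t=5.750: state=(0.352, 1.197)
t=6.000: state=(0.567, 0.489)
t=6.250: state=(0.591, -0.292)
t=6.500: state=(0.434, -0.922)
t=6.750: state=(0.157, -1.226)
t=6.810: state=(0.083, -1.238)
largest grid value and its neighbours: omega(2.580)=2.67823, omega(2.590)=2.67966, omega(2.600)=2.67964
parabola through these three points peaks at t≈2.595 with omega≈2.67983

max omega = 2.680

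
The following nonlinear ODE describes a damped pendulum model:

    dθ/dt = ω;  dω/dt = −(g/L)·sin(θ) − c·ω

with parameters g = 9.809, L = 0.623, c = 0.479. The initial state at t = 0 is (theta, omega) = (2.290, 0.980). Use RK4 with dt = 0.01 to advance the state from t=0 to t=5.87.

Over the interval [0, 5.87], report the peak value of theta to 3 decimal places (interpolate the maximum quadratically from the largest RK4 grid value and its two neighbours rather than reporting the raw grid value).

t=0.000: state=(2.290, 0.980)
step 1 (dt=0.01): k1=(0.980, -12.315), k2=(0.918, -12.234), k3=(0.919, -12.238), k4=(0.858, -12.160); state += dt/6·(k1+2k2+2k3+k4)
t=0.010: state=(2.299, 0.858)
t=0.020: state=(2.307, 0.737)
t=0.030: state=(2.314, 0.617)
continuing one RK4 step at a time; state shown every 20 steps (Δt=0.2):
t=0.200: state=(2.253, -1.330)
t=0.400: state=(1.741, -3.863)
t=0.600: state=(0.710, -6.241)
t=0.800: state=(-0.561, -5.830)
t=1.000: state=(-1.439, -2.763)
t=1.200: state=(-1.661, 0.484)
t=1.400: state=(-1.265, 3.416)
t=1.600: state=(-0.363, 5.260)
t=1.800: state=(0.644, 4.306)
t=2.000: state=(1.231, 1.438)
t=2.200: state=(1.213, -1.563)
t=2.400: state=(0.651, -3.857)
t=2.600: state=(-0.194, -4.159)
t=2.800: state=(-0.857, -2.203)
t=3.000: state=(-1.028, 0.504)
t=3.200: state=(-0.684, 2.781)
t=3.400: state=(-0.016, 3.558)
t=3.600: state=(0.600, 2.309)
t=3.800: state=(0.840, 0.034)
t=4.000: state=(0.627, -2.047)
t=4.200: state=(0.100, -2.946)
t=4.400: state=(-0.434, -2.131)
t=4.600: state=(-0.682, -0.267)
t=4.800: state=(-0.544, 1.554)
t=5.000: state=(-0.124, 2.421)
t=5.200: state=(0.327, 1.860)
t=5.400: state=(0.555, 0.338)
t=5.600: state=(0.460, -1.217)
t=5.800: state=(0.121, -1.991)
t=5.870: state=(-0.019, -1.980)
largest grid value and its neighbours: theta(0.070)=2.32922, theta(0.080)=2.33015, theta(0.090)=2.32993
parabola through these three points peaks at t≈0.083 with theta≈2.33020

max theta = 2.330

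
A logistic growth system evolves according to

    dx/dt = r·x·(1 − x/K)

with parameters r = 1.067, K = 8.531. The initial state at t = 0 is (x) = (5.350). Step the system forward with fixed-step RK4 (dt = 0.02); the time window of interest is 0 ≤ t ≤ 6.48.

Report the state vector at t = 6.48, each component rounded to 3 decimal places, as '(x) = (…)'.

(x) = (8.526)

t=0.000: state=(5.350)
step 1 (dt=0.02): k1=(2.129), k2=(2.123), k3=(2.123), k4=(2.117); state += dt/6·(k1+2k2+2k3+k4)
t=0.020: state=(5.392)
t=0.040: state=(5.435)
t=0.060: state=(5.477)
continuing one RK4 step at a time; state shown every 25 steps (Δt=0.5):
t=0.500: state=(6.325)
t=1.000: state=(7.082)
t=1.500: state=(7.617)
t=2.000: state=(7.970)
t=2.500: state=(8.193)
t=3.000: state=(8.329)
t=3.500: state=(8.412)
t=4.000: state=(8.461)
t=4.500: state=(8.490)
t=5.000: state=(8.507)
t=5.500: state=(8.517)
t=6.000: state=(8.523)
t=6.480: state=(8.526)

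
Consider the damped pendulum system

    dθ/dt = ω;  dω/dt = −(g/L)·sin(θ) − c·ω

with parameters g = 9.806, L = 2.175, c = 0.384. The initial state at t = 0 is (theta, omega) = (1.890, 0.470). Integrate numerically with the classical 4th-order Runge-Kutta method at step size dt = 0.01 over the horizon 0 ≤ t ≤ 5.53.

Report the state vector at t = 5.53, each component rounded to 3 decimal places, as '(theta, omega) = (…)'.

(theta, omega) = (-0.422, 1.032)

t=0.000: state=(1.890, 0.470)
step 1 (dt=0.01): k1=(0.470, -4.461), k2=(0.448, -4.449), k3=(0.448, -4.450), k4=(0.426, -4.438); state += dt/6·(k1+2k2+2k3+k4)
t=0.010: state=(1.894, 0.426)
t=0.020: state=(1.899, 0.381)
t=0.030: state=(1.902, 0.337)
continuing one RK4 step at a time; state shown every 20 steps (Δt=0.2):
t=0.200: state=(1.897, -0.384)
t=0.400: state=(1.739, -1.193)
t=0.600: state=(1.422, -1.969)
t=0.800: state=(0.959, -2.625)
t=1.000: state=(0.393, -2.968)
t=1.200: state=(-0.195, -2.828)
t=1.400: state=(-0.708, -2.234)
t=1.600: state=(-1.072, -1.390)
t=1.800: state=(-1.260, -0.485)
t=2.000: state=(-1.269, 0.382)
t=2.200: state=(-1.112, 1.163)
t=2.400: state=(-0.814, 1.791)
t=2.600: state=(-0.414, 2.158)
t=2.800: state=(0.025, 2.162)
t=3.000: state=(0.427, 1.802)
t=3.200: state=(0.729, 1.188)
t=3.400: state=(0.895, 0.463)
t=3.600: state=(0.914, -0.260)
t=3.800: state=(0.796, -0.901)
t=4.000: state=(0.564, -1.383)
t=4.200: state=(0.259, -1.629)
t=4.400: state=(-0.068, -1.588)
t=4.600: state=(-0.359, -1.282)
t=4.800: state=(-0.568, -0.792)
t=5.000: state=(-0.670, -0.223)
t=5.200: state=(-0.658, 0.335)
t=5.400: state=(-0.542, 0.805)
t=5.530: state=(-0.422, 1.032)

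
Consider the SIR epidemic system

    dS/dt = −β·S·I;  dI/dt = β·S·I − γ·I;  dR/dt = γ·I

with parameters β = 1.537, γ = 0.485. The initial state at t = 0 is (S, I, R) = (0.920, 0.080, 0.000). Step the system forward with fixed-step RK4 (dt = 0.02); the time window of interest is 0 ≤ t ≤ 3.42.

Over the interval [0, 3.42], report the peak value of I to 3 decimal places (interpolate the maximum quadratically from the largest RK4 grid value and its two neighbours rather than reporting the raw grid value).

max I = 0.347

t=0.000: state=(0.920, 0.080, 0.000)
step 1 (dt=0.02): k1=(-0.113, 0.074, 0.039), k2=(-0.114, 0.075, 0.039), k3=(-0.114, 0.075, 0.039), k4=(-0.115, 0.075, 0.040); state += dt/6·(k1+2k2+2k3+k4)
t=0.020: state=(0.918, 0.081, 0.001)
t=0.040: state=(0.915, 0.083, 0.002)
t=0.060: state=(0.913, 0.085, 0.002)
continuing one RK4 step at a time; state shown every 10 steps (Δt=0.2):
t=0.200: state=(0.896, 0.096, 0.009)
t=0.400: state=(0.867, 0.114, 0.019)
t=0.600: state=(0.835, 0.135, 0.031)
t=0.800: state=(0.798, 0.157, 0.045)
t=1.000: state=(0.758, 0.181, 0.061)
t=1.200: state=(0.714, 0.206, 0.080)
t=1.400: state=(0.667, 0.231, 0.101)
t=1.600: state=(0.619, 0.256, 0.125)
t=1.800: state=(0.570, 0.279, 0.151)
t=2.000: state=(0.522, 0.299, 0.179)
t=2.200: state=(0.475, 0.316, 0.209)
t=2.400: state=(0.430, 0.330, 0.240)
t=2.600: state=(0.388, 0.340, 0.273)
t=2.800: state=(0.349, 0.345, 0.306)
t=3.000: state=(0.314, 0.347, 0.340)
t=3.200: state=(0.282, 0.345, 0.373)
t=3.400: state=(0.254, 0.340, 0.406)
t=3.420: state=(0.251, 0.339, 0.410)
largest grid value and its neighbours: I(2.960)=0.34676, I(2.980)=0.34679, I(3.000)=0.34679
parabola through these three points peaks at t≈2.989 with I≈0.34679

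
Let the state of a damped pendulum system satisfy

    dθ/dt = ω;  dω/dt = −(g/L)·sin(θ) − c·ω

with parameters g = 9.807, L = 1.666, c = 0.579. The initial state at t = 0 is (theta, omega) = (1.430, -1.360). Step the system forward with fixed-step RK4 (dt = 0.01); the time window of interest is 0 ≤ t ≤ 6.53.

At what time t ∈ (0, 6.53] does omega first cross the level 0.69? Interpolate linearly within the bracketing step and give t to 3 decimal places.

t=0.000: state=(1.430, -1.360)
step 1 (dt=0.01): k1=(-1.360, -5.041), k2=(-1.385, -5.021), k3=(-1.385, -5.020), k4=(-1.410, -5.000); state += dt/6·(k1+2k2+2k3+k4)
t=0.010: state=(1.416, -1.410)
t=0.020: state=(1.402, -1.460)
t=0.030: state=(1.387, -1.509)
continuing one RK4 step at a time; state shown every 25 steps (Δt=0.25):
t=0.250: state=(0.946, -2.443)
t=0.500: state=(0.262, -2.878)
t=0.750: state=(-0.412, -2.364)
t=1.000: state=(-0.865, -1.204)
t=1.250: state=(-1.004, 0.083)
t=1.370: state=(-0.960, 0.646)
next step: t=1.380: state=(-0.953, 0.691) — omega has crossed 0.69
linear interpolation between t=1.370 (0.64645) and t=1.380 (0.69068) → t≈1.380

t = 1.380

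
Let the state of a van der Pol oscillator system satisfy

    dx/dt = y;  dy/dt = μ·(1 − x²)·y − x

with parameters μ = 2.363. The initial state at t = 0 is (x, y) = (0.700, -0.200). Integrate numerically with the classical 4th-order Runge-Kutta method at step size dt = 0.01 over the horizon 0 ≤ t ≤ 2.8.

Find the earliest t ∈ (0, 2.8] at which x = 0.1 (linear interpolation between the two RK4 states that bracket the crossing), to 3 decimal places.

t = 0.777

t=0.000: state=(0.700, -0.200)
step 1 (dt=0.01): k1=(-0.200, -0.941), k2=(-0.205, -0.946), k3=(-0.205, -0.946), k4=(-0.209, -0.952); state += dt/6·(k1+2k2+2k3+k4)
t=0.010: state=(0.698, -0.209)
t=0.020: state=(0.696, -0.219)
t=0.030: state=(0.694, -0.229)
continuing one RK4 step at a time; state shown every 10 steps (Δt=0.1):
t=0.100: state=(0.675, -0.300)
t=0.200: state=(0.640, -0.413)
t=0.300: state=(0.592, -0.545)
t=0.400: state=(0.530, -0.702)
t=0.500: state=(0.450, -0.893)
t=0.600: state=(0.349, -1.134)
t=0.700: state=(0.221, -1.440)
t=0.770: state=(0.112, -1.704)
next step: t=0.780: state=(0.094, -1.745) — x has crossed 0.1
linear interpolation between t=0.770 (0.11158) and t=0.780 (0.09433) → t≈0.777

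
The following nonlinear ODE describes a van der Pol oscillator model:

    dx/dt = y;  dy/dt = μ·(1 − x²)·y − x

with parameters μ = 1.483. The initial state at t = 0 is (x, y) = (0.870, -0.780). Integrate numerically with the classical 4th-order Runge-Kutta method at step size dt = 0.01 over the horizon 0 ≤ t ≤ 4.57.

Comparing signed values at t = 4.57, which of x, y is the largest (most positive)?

t=0.000: state=(0.870, -0.780)
step 1 (dt=0.01): k1=(-0.780, -1.151), k2=(-0.786, -1.157), k3=(-0.786, -1.157), k4=(-0.792, -1.163); state += dt/6·(k1+2k2+2k3+k4)
t=0.010: state=(0.862, -0.792)
t=0.020: state=(0.854, -0.803)
t=0.030: state=(0.846, -0.815)
continuing one RK4 step at a time; state shown every 20 steps (Δt=0.2):
t=0.200: state=(0.689, -1.041)
t=0.400: state=(0.447, -1.397)
t=0.600: state=(0.120, -1.897)
t=0.800: state=(-0.320, -2.515)
t=1.000: state=(-0.872, -2.904)
t=1.200: state=(-1.420, -2.399)
t=1.400: state=(-1.784, -1.222)
t=1.600: state=(-1.930, -0.319)
t=1.800: state=(-1.943, 0.125)
t=2.000: state=(-1.896, 0.321)
t=2.200: state=(-1.821, 0.420)
t=2.400: state=(-1.730, 0.485)
t=2.600: state=(-1.627, 0.544)
t=2.800: state=(-1.512, 0.608)
t=3.000: state=(-1.383, 0.688)
t=3.200: state=(-1.235, 0.793)
t=3.400: state=(-1.063, 0.941)
t=3.600: state=(-0.854, 1.157)
t=3.800: state=(-0.592, 1.486)
t=4.000: state=(-0.248, 1.987)
t=4.200: state=(0.215, 2.667)
t=4.400: state=(0.810, 3.191)
t=4.570: state=(1.338, 2.869)
compare at T: x=1.338, y=2.869

largest component: y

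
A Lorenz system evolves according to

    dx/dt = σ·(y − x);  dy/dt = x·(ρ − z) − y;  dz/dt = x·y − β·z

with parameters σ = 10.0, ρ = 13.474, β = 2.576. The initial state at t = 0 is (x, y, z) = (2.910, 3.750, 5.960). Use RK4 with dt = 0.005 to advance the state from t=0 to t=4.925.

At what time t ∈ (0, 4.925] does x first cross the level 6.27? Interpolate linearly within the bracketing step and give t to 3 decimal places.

t=0.000: state=(2.910, 3.750, 5.960)
step 1 (dt=0.005): k1=(8.400, 18.116, -4.440), k2=(8.643, 18.261, -4.200), k3=(8.640, 18.263, -4.199), k4=(8.881, 18.411, -3.955); state += dt/6·(k1+2k2+2k3+k4)
t=0.005: state=(2.953, 3.841, 5.939)
t=0.010: state=(2.999, 3.934, 5.920)
t=0.015: state=(3.047, 4.029, 5.904)
continuing one RK4 step at a time; state shown every 40 steps (Δt=0.2):
t=0.200: state=(6.240, 8.533, 8.107)
next step: t=0.205: state=(6.355, 8.656, 8.272) — x has crossed 6.27
linear interpolation between t=0.200 (6.24041) and t=0.205 (6.35526) → t≈0.201

t = 0.201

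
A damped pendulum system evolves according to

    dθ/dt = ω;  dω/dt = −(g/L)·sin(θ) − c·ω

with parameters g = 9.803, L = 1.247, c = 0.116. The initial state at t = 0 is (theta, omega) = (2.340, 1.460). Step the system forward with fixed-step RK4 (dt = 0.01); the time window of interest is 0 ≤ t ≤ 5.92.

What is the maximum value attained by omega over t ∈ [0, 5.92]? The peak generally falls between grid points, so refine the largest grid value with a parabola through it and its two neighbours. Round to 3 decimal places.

t=0.000: state=(2.340, 1.460)
step 1 (dt=0.01): k1=(1.460, -5.817), k2=(1.431, -5.774), k3=(1.431, -5.775), k4=(1.402, -5.732); state += dt/6·(k1+2k2+2k3+k4)
t=0.010: state=(2.354, 1.402)
t=0.020: state=(2.368, 1.345)
t=0.030: state=(2.381, 1.289)
continuing one RK4 step at a time; state shown every 20 steps (Δt=0.2):
t=0.200: state=(2.526, 0.437)
t=0.400: state=(2.524, -0.453)
t=0.600: state=(2.338, -1.437)
t=0.800: state=(1.930, -2.692)
t=1.000: state=(1.246, -4.152)
t=1.200: state=(0.301, -5.119)
t=1.400: state=(-0.705, -4.689)
t=1.600: state=(-1.503, -3.213)
t=1.800: state=(-1.985, -1.631)
t=2.000: state=(-2.170, -0.255)
t=2.200: state=(-2.092, 1.049)
t=2.400: state=(-1.743, 2.467)
t=2.600: state=(-1.101, 3.926)
t=2.800: state=(-0.213, 4.769)
t=3.000: state=(0.714, 4.273)
t=3.200: state=(1.431, 2.820)
t=3.400: state=(1.834, 1.218)
t=3.600: state=(1.926, -0.278)
t=3.800: state=(1.723, -1.763)
t=4.000: state=(1.220, -3.256)
t=4.200: state=(0.448, -4.320)
t=4.400: state=(-0.429, -4.231)
t=4.600: state=(-1.167, -3.023)
t=4.800: state=(-1.614, -1.430)
t=5.000: state=(-1.742, 0.142)
t=5.200: state=(-1.559, 1.682)
t=5.400: state=(-1.074, 3.141)
t=5.600: state=(-0.338, 4.071)
t=5.800: state=(0.477, 3.864)
t=5.920: state=(0.905, 3.214)
largest grid value and its neighbours: omega(2.820)=4.78331, omega(2.830)=4.78509, omega(2.840)=4.78313
parabola through these three points peaks at t≈2.830 with omega≈4.78510

max omega = 4.785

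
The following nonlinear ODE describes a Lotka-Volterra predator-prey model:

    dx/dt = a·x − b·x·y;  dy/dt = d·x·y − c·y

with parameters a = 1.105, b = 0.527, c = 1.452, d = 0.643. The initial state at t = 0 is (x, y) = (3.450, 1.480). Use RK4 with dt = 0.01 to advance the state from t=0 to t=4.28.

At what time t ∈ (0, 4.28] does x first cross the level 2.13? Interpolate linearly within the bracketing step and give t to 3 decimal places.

t = 1.450

t=0.000: state=(3.450, 1.480)
step 1 (dt=0.01): k1=(1.121, 1.134), k2=(1.113, 1.144), k3=(1.113, 1.144), k4=(1.104, 1.154); state += dt/6·(k1+2k2+2k3+k4)
t=0.010: state=(3.461, 1.491)
t=0.020: state=(3.472, 1.503)
t=0.030: state=(3.483, 1.515)
continuing one RK4 step at a time; state shown every 20 steps (Δt=0.2):
t=0.200: state=(3.633, 1.747)
t=0.400: state=(3.703, 2.098)
t=0.600: state=(3.623, 2.517)
t=0.800: state=(3.386, 2.960)
t=1.000: state=(3.027, 3.347)
t=1.200: state=(2.614, 3.598)
t=1.400: state=(2.220, 3.671)
t=1.440: state=(2.147, 3.663)
next step: t=1.450: state=(2.130, 3.661) — x has crossed 2.13
linear interpolation between t=1.440 (2.14727) and t=1.450 (2.12963) → t≈1.450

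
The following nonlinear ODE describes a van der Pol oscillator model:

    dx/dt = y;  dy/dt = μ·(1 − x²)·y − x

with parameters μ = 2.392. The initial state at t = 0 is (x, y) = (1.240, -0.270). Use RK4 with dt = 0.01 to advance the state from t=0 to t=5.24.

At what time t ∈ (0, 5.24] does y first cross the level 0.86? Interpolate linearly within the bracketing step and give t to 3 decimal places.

t = 4.599

t=0.000: state=(1.240, -0.270)
step 1 (dt=0.01): k1=(-0.270, -0.893), k2=(-0.274, -0.888), k3=(-0.274, -0.888), k4=(-0.279, -0.883); state += dt/6·(k1+2k2+2k3+k4)
t=0.010: state=(1.237, -0.279)
t=0.020: state=(1.234, -0.288)
t=0.030: state=(1.232, -0.296)
continuing one RK4 step at a time; state shown every 20 steps (Δt=0.2):
t=0.200: state=(1.169, -0.435)
t=0.400: state=(1.066, -0.597)
t=0.600: state=(0.928, -0.799)
t=0.800: state=(0.740, -1.102)
t=1.000: state=(0.472, -1.627)
t=1.200: state=(0.060, -2.585)
t=1.400: state=(-0.592, -3.931)
t=1.600: state=(-1.403, -3.633)
t=1.800: state=(-1.891, -1.272)
t=2.000: state=(-2.006, -0.110)
t=2.200: state=(-1.992, 0.187)
t=2.400: state=(-1.945, 0.262)
t=2.600: state=(-1.890, 0.290)
t=2.800: state=(-1.830, 0.309)
t=3.000: state=(-1.766, 0.328)
t=3.200: state=(-1.698, 0.350)
t=3.400: state=(-1.626, 0.377)
t=3.600: state=(-1.547, 0.409)
t=3.800: state=(-1.461, 0.451)
t=4.000: state=(-1.366, 0.506)
t=4.200: state=(-1.257, 0.582)
t=4.400: state=(-1.131, 0.691)
t=4.590: state=(-0.985, 0.851)
next step: t=4.600: state=(-0.977, 0.861) — y has crossed 0.86
linear interpolation between t=4.590 (0.85071) and t=4.600 (0.86128) → t≈4.599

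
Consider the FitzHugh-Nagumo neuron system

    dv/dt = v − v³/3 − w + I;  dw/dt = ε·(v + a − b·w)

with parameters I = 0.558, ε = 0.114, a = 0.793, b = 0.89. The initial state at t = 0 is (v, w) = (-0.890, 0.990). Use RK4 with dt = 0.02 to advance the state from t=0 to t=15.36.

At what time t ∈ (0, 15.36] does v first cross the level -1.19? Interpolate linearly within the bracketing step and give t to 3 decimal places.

t = 0.280

t=0.000: state=(-0.890, 0.990)
step 1 (dt=0.02): k1=(-1.087, -0.112), k2=(-1.088, -0.113), k3=(-1.088, -0.113), k4=(-1.089, -0.114); state += dt/6·(k1+2k2+2k3+k4)
t=0.020: state=(-0.912, 0.988)
t=0.040: state=(-0.934, 0.985)
t=0.060: state=(-0.955, 0.983)
t=0.260: state=(-1.170, 0.957)
next step: t=0.280: state=(-1.190, 0.954) — v has crossed -1.19
linear interpolation between t=0.260 (-1.16955) and t=0.280 (-1.19016) → t≈0.280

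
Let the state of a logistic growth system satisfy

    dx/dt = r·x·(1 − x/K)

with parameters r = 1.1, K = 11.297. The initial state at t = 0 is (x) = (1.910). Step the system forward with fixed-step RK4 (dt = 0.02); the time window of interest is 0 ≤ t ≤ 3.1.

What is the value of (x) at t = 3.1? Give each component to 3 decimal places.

(x) = (9.719)

t=0.000: state=(1.910)
step 1 (dt=0.02): k1=(1.746), k2=(1.758), k3=(1.759), k4=(1.771); state += dt/6·(k1+2k2+2k3+k4)
t=0.020: state=(1.945)
t=0.040: state=(1.981)
t=0.060: state=(2.017)
continuing one RK4 step at a time; state shown every 10 steps (Δt=0.2):
t=0.200: state=(2.285)
t=0.400: state=(2.712)
t=0.600: state=(3.191)
t=0.800: state=(3.718)
t=1.000: state=(4.286)
t=1.200: state=(4.884)
t=1.400: state=(5.501)
t=1.600: state=(6.121)
t=1.800: state=(6.730)
t=2.000: state=(7.314)
t=2.200: state=(7.861)
t=2.400: state=(8.364)
t=2.600: state=(8.816)
t=2.800: state=(9.215)
t=3.000: state=(9.563)
t=3.100: state=(9.719)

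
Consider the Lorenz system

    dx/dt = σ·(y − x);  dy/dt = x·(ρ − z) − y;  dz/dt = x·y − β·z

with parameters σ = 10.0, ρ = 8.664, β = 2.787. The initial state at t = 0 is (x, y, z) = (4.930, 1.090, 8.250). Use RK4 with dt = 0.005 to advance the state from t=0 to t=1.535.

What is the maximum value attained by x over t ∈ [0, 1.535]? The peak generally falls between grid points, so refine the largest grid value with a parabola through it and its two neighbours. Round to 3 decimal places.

max x = 6.415

t=0.000: state=(4.930, 1.090, 8.250)
step 1 (dt=0.005): k1=(-38.400, 0.951, -17.619), k2=(-37.416, 1.122, -17.589), k3=(-37.437, 1.122, -17.585), k4=(-36.472, 1.285, -17.551); state += dt/6·(k1+2k2+2k3+k4)
t=0.005: state=(4.743, 1.096, 8.162)
t=0.010: state=(4.565, 1.103, 8.075)
t=0.015: state=(4.396, 1.111, 7.987)
continuing one RK4 step at a time; state shown every 10 steps (Δt=0.05):
t=0.050: state=(3.439, 1.202, 7.394)
t=0.100: state=(2.596, 1.383, 6.610)
t=0.150: state=(2.163, 1.591, 5.913)
t=0.200: state=(1.986, 1.820, 5.308)
t=0.250: state=(1.975, 2.080, 4.796)
t=0.300: state=(2.079, 2.380, 4.383)
t=0.350: state=(2.271, 2.735, 4.072)
t=0.400: state=(2.540, 3.152, 3.873)
t=0.450: state=(2.882, 3.638, 3.799)
t=0.500: state=(3.295, 4.188, 3.870)
t=0.550: state=(3.774, 4.791, 4.109)
t=0.600: state=(4.307, 5.414, 4.540)
t=0.650: state=(4.870, 6.004, 5.177)
t=0.700: state=(5.424, 6.483, 6.012)
t=0.750: state=(5.908, 6.765, 6.993)
t=0.800: state=(6.257, 6.776, 8.018)
t=0.850: state=(6.411, 6.496, 8.949)
t=0.900: state=(6.339, 5.973, 9.648)
t=0.950: state=(6.057, 5.317, 10.030)
t=1.000: state=(5.623, 4.653, 10.083)
t=1.050: state=(5.115, 4.078, 9.862)
t=1.100: state=(4.609, 3.641, 9.450)
t=1.150: state=(4.161, 3.349, 8.932)
t=1.200: state=(3.804, 3.188, 8.374)
t=1.250: state=(3.547, 3.134, 7.823)
t=1.300: state=(3.388, 3.166, 7.313)
t=1.350: state=(3.321, 3.270, 6.864)
t=1.400: state=(3.334, 3.434, 6.490)
t=1.450: state=(3.418, 3.649, 6.203)
t=1.500: state=(3.562, 3.907, 6.011)
t=1.535: state=(3.695, 4.109, 5.938)
largest grid value and its neighbours: x(0.855)=6.41405, x(0.860)=6.41484, x(0.865)=6.41333
parabola through these three points peaks at t≈0.859 with x≈6.41487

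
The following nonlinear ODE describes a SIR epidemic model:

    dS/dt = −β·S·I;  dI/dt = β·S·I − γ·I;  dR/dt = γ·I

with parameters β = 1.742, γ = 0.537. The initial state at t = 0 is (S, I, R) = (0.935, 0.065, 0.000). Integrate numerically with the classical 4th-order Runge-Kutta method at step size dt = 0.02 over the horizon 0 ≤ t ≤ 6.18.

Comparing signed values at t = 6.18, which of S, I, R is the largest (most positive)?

largest component: R

t=0.000: state=(0.935, 0.065, 0.000)
step 1 (dt=0.02): k1=(-0.106, 0.071, 0.035), k2=(-0.107, 0.072, 0.035), k3=(-0.107, 0.072, 0.035), k4=(-0.108, 0.072, 0.036); state += dt/6·(k1+2k2+2k3+k4)
t=0.020: state=(0.933, 0.066, 0.001)
t=0.040: state=(0.931, 0.068, 0.001)
t=0.060: state=(0.928, 0.069, 0.002)
continuing one RK4 step at a time; state shown every 10 steps (Δt=0.2):
t=0.200: state=(0.912, 0.081, 0.008)
t=0.400: state=(0.884, 0.099, 0.017)
t=0.600: state=(0.851, 0.120, 0.029)
t=0.800: state=(0.812, 0.144, 0.043)
t=1.000: state=(0.769, 0.171, 0.060)
t=1.200: state=(0.721, 0.199, 0.080)
t=1.400: state=(0.670, 0.228, 0.103)
t=1.600: state=(0.615, 0.256, 0.129)
t=1.800: state=(0.560, 0.282, 0.158)
t=2.000: state=(0.506, 0.305, 0.189)
t=2.200: state=(0.453, 0.323, 0.223)
t=2.400: state=(0.404, 0.337, 0.259)
t=2.600: state=(0.359, 0.346, 0.295)
t=2.800: state=(0.318, 0.350, 0.333)
t=3.000: state=(0.281, 0.348, 0.370)
t=3.200: state=(0.249, 0.343, 0.407)
t=3.400: state=(0.222, 0.335, 0.444)
t=3.600: state=(0.198, 0.323, 0.479)
t=3.800: state=(0.177, 0.310, 0.513)
t=4.000: state=(0.159, 0.295, 0.546)
t=4.200: state=(0.144, 0.279, 0.577)
t=4.400: state=(0.131, 0.263, 0.606)
t=4.600: state=(0.120, 0.247, 0.633)
t=4.800: state=(0.110, 0.231, 0.659)
t=5.000: state=(0.102, 0.215, 0.683)
t=5.200: state=(0.095, 0.200, 0.705)
t=5.400: state=(0.089, 0.185, 0.726)
t=5.600: state=(0.083, 0.172, 0.745)
t=5.800: state=(0.079, 0.159, 0.763)
t=6.000: state=(0.075, 0.146, 0.779)
t=6.180: state=(0.071, 0.136, 0.793)
compare at T: S=0.071, I=0.136, R=0.793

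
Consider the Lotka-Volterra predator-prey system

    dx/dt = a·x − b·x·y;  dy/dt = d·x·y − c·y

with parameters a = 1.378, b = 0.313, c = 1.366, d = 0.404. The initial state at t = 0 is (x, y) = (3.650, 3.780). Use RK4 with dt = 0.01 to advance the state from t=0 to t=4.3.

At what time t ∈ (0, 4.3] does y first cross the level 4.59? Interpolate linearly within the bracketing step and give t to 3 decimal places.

t = 0.956

t=0.000: state=(3.650, 3.780)
step 1 (dt=0.01): k1=(0.711, 0.411), k2=(0.710, 0.416), k3=(0.710, 0.416), k4=(0.708, 0.422); state += dt/6·(k1+2k2+2k3+k4)
t=0.010: state=(3.657, 3.784)
t=0.020: state=(3.664, 3.788)
t=0.030: state=(3.671, 3.793)
continuing one RK4 step at a time; state shown every 20 steps (Δt=0.2):
t=0.200: state=(3.784, 3.884)
t=0.400: state=(3.891, 4.031)
t=0.600: state=(3.961, 4.214)
t=0.800: state=(3.982, 4.421)
t=0.950: state=(3.964, 4.583)
next step: t=0.960: state=(3.961, 4.594) — y has crossed 4.59
linear interpolation between t=0.950 (4.58323) and t=0.960 (4.59401) → t≈0.956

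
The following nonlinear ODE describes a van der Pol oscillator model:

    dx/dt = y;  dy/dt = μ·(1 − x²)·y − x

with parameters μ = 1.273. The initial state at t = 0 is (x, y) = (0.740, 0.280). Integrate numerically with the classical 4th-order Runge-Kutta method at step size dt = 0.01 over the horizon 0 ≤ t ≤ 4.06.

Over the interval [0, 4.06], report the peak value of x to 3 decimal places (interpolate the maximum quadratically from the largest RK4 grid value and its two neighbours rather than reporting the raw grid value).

max x = 0.799

t=0.000: state=(0.740, 0.280)
step 1 (dt=0.01): k1=(0.280, -0.579), k2=(0.277, -0.583), k3=(0.277, -0.583), k4=(0.274, -0.586); state += dt/6·(k1+2k2+2k3+k4)
t=0.010: state=(0.743, 0.274)
t=0.020: state=(0.745, 0.268)
t=0.030: state=(0.748, 0.262)
continuing one RK4 step at a time; state shown every 20 steps (Δt=0.2):
t=0.200: state=(0.783, 0.150)
t=0.400: state=(0.799, -0.001)
t=0.600: state=(0.782, -0.168)
t=0.800: state=(0.731, -0.347)
t=1.000: state=(0.642, -0.545)
t=1.200: state=(0.511, -0.772)
t=1.400: state=(0.330, -1.046)
t=1.600: state=(0.088, -1.382)
t=1.800: state=(-0.226, -1.765)
t=2.000: state=(-0.614, -2.082)
t=2.200: state=(-1.038, -2.080)
t=2.400: state=(-1.412, -1.590)
t=2.600: state=(-1.657, -0.856)
t=2.800: state=(-1.764, -0.250)
t=3.000: state=(-1.773, 0.128)
t=3.200: state=(-1.723, 0.349)
t=3.400: state=(-1.638, 0.489)
t=3.600: state=(-1.529, 0.597)
t=3.800: state=(-1.400, 0.701)
t=4.000: state=(-1.248, 0.820)
t=4.060: state=(-1.198, 0.862)
largest grid value and its neighbours: x(0.390)=0.79869, x(0.400)=0.79872, x(0.410)=0.79867
parabola through these three points peaks at t≈0.399 with x≈0.79872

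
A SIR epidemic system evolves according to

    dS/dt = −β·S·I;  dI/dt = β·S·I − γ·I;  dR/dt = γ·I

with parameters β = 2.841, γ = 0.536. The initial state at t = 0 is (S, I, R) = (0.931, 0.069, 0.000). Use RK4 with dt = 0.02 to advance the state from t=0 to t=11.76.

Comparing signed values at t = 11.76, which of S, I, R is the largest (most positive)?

t=0.000: state=(0.931, 0.069, 0.000)
step 1 (dt=0.02): k1=(-0.183, 0.146, 0.037), k2=(-0.186, 0.148, 0.038), k3=(-0.186, 0.148, 0.038), k4=(-0.190, 0.151, 0.039); state += dt/6·(k1+2k2+2k3+k4)
t=0.020: state=(0.927, 0.072, 0.001)
t=0.040: state=(0.923, 0.075, 0.002)
t=0.060: state=(0.919, 0.078, 0.002)
continuing one RK4 step at a time; state shown every 25 steps (Δt=0.5):
t=0.500: state=(0.787, 0.181, 0.032)
t=1.000: state=(0.538, 0.358, 0.103)
t=1.500: state=(0.291, 0.490, 0.220)
t=2.000: state=(0.142, 0.503, 0.355)
t=2.500: state=(0.072, 0.445, 0.483)
t=3.000: state=(0.040, 0.368, 0.592)
t=3.500: state=(0.025, 0.294, 0.680)
t=4.000: state=(0.017, 0.232, 0.751)
t=4.500: state=(0.013, 0.181, 0.806)
t=5.000: state=(0.010, 0.141, 0.849)
t=5.500: state=(0.009, 0.109, 0.882)
t=6.000: state=(0.008, 0.085, 0.908)
t=6.500: state=(0.007, 0.065, 0.928)
t=7.000: state=(0.006, 0.050, 0.943)
t=7.500: state=(0.006, 0.039, 0.955)
t=8.000: state=(0.006, 0.030, 0.964)
t=8.500: state=(0.005, 0.023, 0.971)
t=9.000: state=(0.005, 0.018, 0.977)
t=9.500: state=(0.005, 0.014, 0.981)
t=10.000: state=(0.005, 0.011, 0.984)
t=10.500: state=(0.005, 0.008, 0.987)
t=11.000: state=(0.005, 0.006, 0.989)
t=11.500: state=(0.005, 0.005, 0.990)
t=11.760: state=(0.005, 0.004, 0.991)
compare at T: S=0.005, I=0.004, R=0.991

largest component: R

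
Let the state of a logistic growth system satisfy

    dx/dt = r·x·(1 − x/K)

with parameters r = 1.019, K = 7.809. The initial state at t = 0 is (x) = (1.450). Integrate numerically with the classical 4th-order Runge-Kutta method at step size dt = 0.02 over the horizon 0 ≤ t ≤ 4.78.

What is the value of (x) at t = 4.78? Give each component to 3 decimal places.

t=0.000: state=(1.450)
step 1 (dt=0.02): k1=(1.203), k2=(1.211), k3=(1.211), k4=(1.219); state += dt/6·(k1+2k2+2k3+k4)
t=0.020: state=(1.474)
t=0.040: state=(1.499)
t=0.060: state=(1.524)
continuing one RK4 step at a time; state shown every 10 steps (Δt=0.2):
t=0.200: state=(1.706)
t=0.400: state=(1.993)
t=0.600: state=(2.311)
t=0.800: state=(2.655)
t=1.000: state=(3.023)
t=1.200: state=(3.408)
t=1.400: state=(3.804)
t=1.600: state=(4.201)
t=1.800: state=(4.592)
t=2.000: state=(4.970)
t=2.200: state=(5.327)
t=2.400: state=(5.658)
t=2.600: state=(5.961)
t=2.800: state=(6.233)
t=3.000: state=(6.474)
t=3.200: state=(6.685)
t=3.400: state=(6.867)
t=3.600: state=(7.023)
t=3.800: state=(7.156)
t=4.000: state=(7.268)
t=4.200: state=(7.362)
t=4.400: state=(7.441)
t=4.600: state=(7.506)
t=4.780: state=(7.555)

(x) = (7.555)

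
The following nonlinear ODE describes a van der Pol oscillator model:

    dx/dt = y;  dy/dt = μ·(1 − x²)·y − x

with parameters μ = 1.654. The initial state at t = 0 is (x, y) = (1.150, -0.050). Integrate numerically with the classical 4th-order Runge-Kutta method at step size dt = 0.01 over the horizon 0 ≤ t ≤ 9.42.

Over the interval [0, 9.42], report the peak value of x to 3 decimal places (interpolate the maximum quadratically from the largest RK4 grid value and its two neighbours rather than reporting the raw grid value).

max x = 2.017

t=0.000: state=(1.150, -0.050)
step 1 (dt=0.01): k1=(-0.050, -1.123), k2=(-0.056, -1.120), k3=(-0.056, -1.120), k4=(-0.061, -1.117); state += dt/6·(k1+2k2+2k3+k4)
t=0.010: state=(1.149, -0.061)
t=0.020: state=(1.149, -0.072)
t=0.030: state=(1.148, -0.083)
continuing one RK4 step at a time; state shown every 50 steps (Δt=0.5):
t=0.500: state=(0.995, -0.558)
t=1.000: state=(0.568, -1.226)
t=1.500: state=(-0.383, -2.745)
t=2.000: state=(-1.735, -1.577)
t=2.500: state=(-1.944, 0.203)
t=3.000: state=(-1.771, 0.433)
t=3.500: state=(-1.524, 0.558)
t=4.000: state=(-1.197, 0.778)
t=4.500: state=(-0.694, 1.332)
t=5.000: state=(0.315, 2.928)
t=5.500: state=(1.785, 1.687)
t=6.000: state=(1.999, -0.211)
t=6.500: state=(1.828, -0.418)
t=7.000: state=(1.593, -0.525)
t=7.500: state=(1.291, -0.706)
t=8.000: state=(0.849, -1.132)
t=8.500: state=(0.021, -2.408)
t=9.000: state=(-1.510, -2.681)
t=9.420: state=(-2.013, -0.134)
largest grid value and its neighbours: x(5.840)=2.01670, x(5.850)=2.01683, x(5.860)=2.01676
parabola through these three points peaks at t≈5.851 with x≈2.01683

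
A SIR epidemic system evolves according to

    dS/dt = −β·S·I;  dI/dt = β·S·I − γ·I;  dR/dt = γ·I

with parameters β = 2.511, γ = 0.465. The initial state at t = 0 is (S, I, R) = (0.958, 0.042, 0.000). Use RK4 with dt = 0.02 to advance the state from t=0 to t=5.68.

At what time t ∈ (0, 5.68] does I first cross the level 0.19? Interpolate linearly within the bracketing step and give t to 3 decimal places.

t=0.000: state=(0.958, 0.042, 0.000)
step 1 (dt=0.02): k1=(-0.101, 0.082, 0.020), k2=(-0.103, 0.083, 0.020), k3=(-0.103, 0.083, 0.020), k4=(-0.105, 0.084, 0.020); state += dt/6·(k1+2k2+2k3+k4)
t=0.020: state=(0.956, 0.044, 0.000)
t=0.040: state=(0.954, 0.045, 0.001)
t=0.060: state=(0.952, 0.047, 0.001)
continuing one RK4 step at a time; state shown every 10 steps (Δt=0.2):
t=0.200: state=(0.934, 0.062, 0.005)
t=0.400: state=(0.899, 0.089, 0.012)
t=0.600: state=(0.853, 0.126, 0.022)
t=0.800: state=(0.791, 0.173, 0.035)
t=0.860: state=(0.770, 0.190, 0.040)
next step: t=0.880: state=(0.762, 0.195, 0.042) — I has crossed 0.19
linear interpolation between t=0.860 (0.18968) and t=0.880 (0.19529) → t≈0.861

t = 0.861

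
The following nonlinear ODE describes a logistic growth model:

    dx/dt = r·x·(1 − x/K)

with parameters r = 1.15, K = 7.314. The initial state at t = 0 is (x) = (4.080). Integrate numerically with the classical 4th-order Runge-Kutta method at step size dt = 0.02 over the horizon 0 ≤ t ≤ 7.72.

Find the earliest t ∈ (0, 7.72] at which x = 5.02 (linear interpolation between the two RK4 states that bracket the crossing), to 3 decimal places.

t=0.000: state=(4.080)
step 1 (dt=0.02): k1=(2.075), k2=(2.072), k3=(2.072), k4=(2.069); state += dt/6·(k1+2k2+2k3+k4)
t=0.020: state=(4.121)
t=0.040: state=(4.163)
t=0.060: state=(4.204)
t=0.460: state=(4.986)
next step: t=0.480: state=(5.022) — x has crossed 5.02
linear interpolation between t=0.460 (4.98561) and t=0.480 (5.02196) → t≈0.479

t = 0.479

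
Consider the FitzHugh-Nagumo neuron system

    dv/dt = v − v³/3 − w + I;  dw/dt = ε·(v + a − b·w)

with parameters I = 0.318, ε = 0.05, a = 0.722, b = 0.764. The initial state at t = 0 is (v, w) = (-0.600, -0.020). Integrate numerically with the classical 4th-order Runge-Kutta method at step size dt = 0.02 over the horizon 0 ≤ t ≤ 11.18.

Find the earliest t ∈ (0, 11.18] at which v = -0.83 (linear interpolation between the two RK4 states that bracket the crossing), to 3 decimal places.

t=0.000: state=(-0.600, -0.020)
step 1 (dt=0.02): k1=(-0.190, 0.007), k2=(-0.191, 0.007), k3=(-0.191, 0.007), k4=(-0.193, 0.007); state += dt/6·(k1+2k2+2k3+k4)
t=0.020: state=(-0.604, -0.020)
t=0.040: state=(-0.608, -0.020)
t=0.060: state=(-0.612, -0.020)
continuing one RK4 step at a time; state shown every 25 steps (Δt=0.5):
t=0.500: state=(-0.711, -0.018)
t=0.920: state=(-0.829, -0.019)
next step: t=0.940: state=(-0.835, -0.019) — v has crossed -0.83
linear interpolation between t=0.920 (-0.82910) and t=0.940 (-0.83517) → t≈0.923

t = 0.923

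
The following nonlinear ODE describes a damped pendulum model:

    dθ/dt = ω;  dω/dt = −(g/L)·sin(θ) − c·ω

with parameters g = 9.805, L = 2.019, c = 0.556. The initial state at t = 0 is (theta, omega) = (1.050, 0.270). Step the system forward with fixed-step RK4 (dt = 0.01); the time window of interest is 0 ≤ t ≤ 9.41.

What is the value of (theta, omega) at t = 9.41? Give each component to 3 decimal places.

t=0.000: state=(1.050, 0.270)
step 1 (dt=0.01): k1=(0.270, -4.363), k2=(0.248, -4.354), k3=(0.248, -4.354), k4=(0.226, -4.344); state += dt/6·(k1+2k2+2k3+k4)
t=0.010: state=(1.052, 0.226)
t=0.020: state=(1.055, 0.183)
t=0.030: state=(1.056, 0.140)
continuing one RK4 step at a time; state shown every 50 steps (Δt=0.5):
t=0.500: state=(0.700, -1.499)
t=1.000: state=(-0.172, -1.641)
t=1.500: state=(-0.673, -0.249)
t=2.000: state=(-0.446, 1.019)
t=2.500: state=(0.136, 1.071)
t=3.000: state=(0.449, 0.106)
t=3.500: state=(0.267, -0.722)
t=4.000: state=(-0.122, -0.676)
t=4.500: state=(-0.301, -0.001)
t=5.000: state=(-0.152, 0.512)
t=5.500: state=(0.105, 0.415)
t=6.000: state=(0.199, -0.054)
t=6.500: state=(0.081, -0.358)
t=7.000: state=(-0.086, -0.247)
t=7.500: state=(-0.130, 0.073)
t=8.000: state=(-0.039, 0.245)
t=8.500: state=(0.067, 0.142)
t=9.000: state=(0.084, -0.072)
t=9.410: state=(0.031, -0.163)

(theta, omega) = (0.031, -0.163)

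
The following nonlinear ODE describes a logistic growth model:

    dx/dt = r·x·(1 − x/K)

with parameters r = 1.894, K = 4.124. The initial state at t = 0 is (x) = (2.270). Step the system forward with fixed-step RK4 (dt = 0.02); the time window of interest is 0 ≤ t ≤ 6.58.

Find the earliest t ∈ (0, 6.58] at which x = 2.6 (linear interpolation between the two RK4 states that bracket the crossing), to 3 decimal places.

t = 0.175

t=0.000: state=(2.270)
step 1 (dt=0.02): k1=(1.933), k2=(1.929), k3=(1.929), k4=(1.925); state += dt/6·(k1+2k2+2k3+k4)
t=0.020: state=(2.309)
t=0.040: state=(2.347)
t=0.060: state=(2.385)
t=0.160: state=(2.572)
next step: t=0.180: state=(2.609) — x has crossed 2.6
linear interpolation between t=0.160 (2.57232) and t=0.180 (2.60881) → t≈0.175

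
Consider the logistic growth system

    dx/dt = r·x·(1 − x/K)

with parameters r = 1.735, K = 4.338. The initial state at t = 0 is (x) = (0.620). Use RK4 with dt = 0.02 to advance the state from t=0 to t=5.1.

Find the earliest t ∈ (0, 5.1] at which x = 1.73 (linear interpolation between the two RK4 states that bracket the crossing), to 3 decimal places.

t=0.000: state=(0.620)
step 1 (dt=0.02): k1=(0.922), k2=(0.933), k3=(0.933), k4=(0.945); state += dt/6·(k1+2k2+2k3+k4)
t=0.020: state=(0.639)
t=0.040: state=(0.658)
t=0.060: state=(0.677)
continuing one RK4 step at a time; state shown every 10 steps (Δt=0.2):
t=0.200: state=(0.828)
t=0.400: state=(1.086)
t=0.600: state=(1.392)
t=0.780: state=(1.702)
next step: t=0.800: state=(1.738) — x has crossed 1.73
linear interpolation between t=0.780 (1.70152) and t=0.800 (1.73754) → t≈0.796

t = 0.796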